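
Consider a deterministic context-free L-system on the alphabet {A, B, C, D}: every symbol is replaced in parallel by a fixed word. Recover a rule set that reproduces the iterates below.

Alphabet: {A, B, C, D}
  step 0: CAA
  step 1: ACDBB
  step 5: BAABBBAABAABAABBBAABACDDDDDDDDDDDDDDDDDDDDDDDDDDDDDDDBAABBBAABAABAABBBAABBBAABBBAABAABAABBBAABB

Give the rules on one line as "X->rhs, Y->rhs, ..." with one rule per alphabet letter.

A->B, B->BAA, C->ACD, D->DD

  step 0 ⇒ step 1: CAA ⇒ ACD·B·B
    A ↦ B
    C ↦ ACD
    B ↦ BAA  (constrained at step 1)
    D ↦ DD  (constrained at step 1)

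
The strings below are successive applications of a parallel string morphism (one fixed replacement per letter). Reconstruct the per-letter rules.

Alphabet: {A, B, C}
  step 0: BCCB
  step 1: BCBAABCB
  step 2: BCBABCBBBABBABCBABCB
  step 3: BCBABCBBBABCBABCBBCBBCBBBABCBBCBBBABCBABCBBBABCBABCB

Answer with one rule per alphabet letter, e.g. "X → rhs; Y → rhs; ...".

  step 2 ⇒ step 3: BCBABCBBBABBABCBABCB ⇒ BCB·A·BCB·BBA·BCB·A·BCB·BCB·BCB·BBA·BCB·BCB·BBA·BCB·A·BCB·BBA·BCB·A·BCB
    A ↦ BBA
    B ↦ BCB
    C ↦ A

A->BBA, B->BCB, C->A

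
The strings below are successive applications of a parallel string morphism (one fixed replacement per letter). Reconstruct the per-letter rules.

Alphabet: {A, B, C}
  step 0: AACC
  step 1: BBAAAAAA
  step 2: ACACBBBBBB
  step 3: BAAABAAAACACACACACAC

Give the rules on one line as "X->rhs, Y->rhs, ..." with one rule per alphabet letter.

  step 2 ⇒ step 3: ACACBBBBBB ⇒ B·AAA·B·AAA·AC·AC·AC·AC·AC·AC
    A ↦ B
    B ↦ AC
    C ↦ AAA

A->B, B->AC, C->AAA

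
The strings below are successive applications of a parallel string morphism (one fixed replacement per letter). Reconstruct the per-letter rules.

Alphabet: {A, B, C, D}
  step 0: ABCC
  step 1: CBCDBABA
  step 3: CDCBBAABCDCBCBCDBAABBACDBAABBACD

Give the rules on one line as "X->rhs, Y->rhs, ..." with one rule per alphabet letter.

  step 0 ⇒ step 1: ABCC ⇒ CB·CD·BA·BA
    A ↦ CB
    B ↦ CD
    C ↦ BA
    D ↦ AB  (constrained at step 1)

A->CB, B->CD, C->BA, D->AB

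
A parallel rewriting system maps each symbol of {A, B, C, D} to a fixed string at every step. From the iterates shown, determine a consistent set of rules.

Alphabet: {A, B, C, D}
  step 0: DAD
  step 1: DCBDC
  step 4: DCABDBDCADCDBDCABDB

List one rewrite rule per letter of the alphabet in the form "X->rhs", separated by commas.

A->B, B->DB, C->A, D->DC

  step 0 ⇒ step 1: DAD ⇒ DC·B·DC
    A ↦ B
    D ↦ DC
    B ↦ DB  (constrained at step 1)
    C ↦ A  (constrained at step 1)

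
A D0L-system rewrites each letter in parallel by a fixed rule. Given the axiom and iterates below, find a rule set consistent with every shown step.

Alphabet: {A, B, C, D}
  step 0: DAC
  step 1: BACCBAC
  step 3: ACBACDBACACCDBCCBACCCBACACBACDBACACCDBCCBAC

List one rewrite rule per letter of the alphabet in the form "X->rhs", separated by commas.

  step 0 ⇒ step 1: DAC ⇒ BA·CCB·AC
    A ↦ CCB
    C ↦ AC
    D ↦ BA
    B ↦ CDB  (constrained at step 1)

A->CCB, B->CDB, C->AC, D->BA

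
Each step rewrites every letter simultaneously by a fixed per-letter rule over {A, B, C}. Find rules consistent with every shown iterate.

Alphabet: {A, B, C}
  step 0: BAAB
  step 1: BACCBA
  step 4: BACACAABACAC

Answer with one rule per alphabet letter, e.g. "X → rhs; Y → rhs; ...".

  step 0 ⇒ step 1: BAAB ⇒ BA·C·C·BA
    A ↦ C
    B ↦ BA
    C ↦ A  (constrained at step 1)

A->C, B->BA, C->A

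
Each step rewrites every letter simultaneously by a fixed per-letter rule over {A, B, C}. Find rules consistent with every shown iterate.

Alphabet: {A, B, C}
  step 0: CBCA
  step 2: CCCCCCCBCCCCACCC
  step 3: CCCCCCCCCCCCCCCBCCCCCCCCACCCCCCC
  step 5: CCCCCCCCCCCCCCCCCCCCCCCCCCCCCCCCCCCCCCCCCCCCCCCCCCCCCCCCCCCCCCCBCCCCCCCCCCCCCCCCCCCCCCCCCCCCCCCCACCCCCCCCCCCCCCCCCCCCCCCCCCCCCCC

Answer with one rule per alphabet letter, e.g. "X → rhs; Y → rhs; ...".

A->AC, B->CB, C->CC

  step 2 ⇒ step 3: CCCCCCCBCCCCACCC ⇒ CC·CC·CC·CC·CC·CC·CC·CB·CC·CC·CC·CC·AC·CC·CC·CC
    A ↦ AC
    B ↦ CB
    C ↦ CC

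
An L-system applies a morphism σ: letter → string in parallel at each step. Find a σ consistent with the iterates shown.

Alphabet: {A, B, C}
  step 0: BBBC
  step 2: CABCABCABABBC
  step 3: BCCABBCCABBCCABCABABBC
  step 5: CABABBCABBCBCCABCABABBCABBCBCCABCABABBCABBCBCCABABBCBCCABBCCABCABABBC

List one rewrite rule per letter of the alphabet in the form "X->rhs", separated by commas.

  step 2 ⇒ step 3: CABCABCABABBC ⇒ BC·C·AB·BC·C·AB·BC·C·AB·C·AB·AB·BC
    A ↦ C
    B ↦ AB
    C ↦ BC

A->C, B->AB, C->BC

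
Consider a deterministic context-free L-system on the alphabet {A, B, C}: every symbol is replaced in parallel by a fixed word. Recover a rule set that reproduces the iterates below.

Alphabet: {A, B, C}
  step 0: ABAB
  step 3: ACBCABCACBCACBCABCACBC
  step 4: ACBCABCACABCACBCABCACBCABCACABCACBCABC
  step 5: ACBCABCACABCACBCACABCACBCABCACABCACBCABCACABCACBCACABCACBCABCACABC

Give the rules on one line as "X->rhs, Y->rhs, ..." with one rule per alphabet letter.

  step 4 ⇒ step 5: ACBCABCACABCACBCABCACBCABCACABCACBCABC ⇒ AC·BC·A·BC·AC·A·BC·AC·BC·AC·A·BC·AC·BC·A·BC·AC·A·BC·AC·BC·A·BC·AC·A·BC·AC·BC·AC·A·BC·AC·BC·A·BC·AC·A·BC
    A ↦ AC
    B ↦ A
    C ↦ BC

A->AC, B->A, C->BC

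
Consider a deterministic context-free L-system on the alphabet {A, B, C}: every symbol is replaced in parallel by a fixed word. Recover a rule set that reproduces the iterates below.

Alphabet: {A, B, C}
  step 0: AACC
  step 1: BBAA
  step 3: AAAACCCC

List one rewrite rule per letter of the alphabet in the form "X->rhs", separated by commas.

  step 0 ⇒ step 1: AACC ⇒ B·B·A·A
    A ↦ B
    C ↦ A
    B ↦ CC  (constrained at step 1)

A->B, B->CC, C->A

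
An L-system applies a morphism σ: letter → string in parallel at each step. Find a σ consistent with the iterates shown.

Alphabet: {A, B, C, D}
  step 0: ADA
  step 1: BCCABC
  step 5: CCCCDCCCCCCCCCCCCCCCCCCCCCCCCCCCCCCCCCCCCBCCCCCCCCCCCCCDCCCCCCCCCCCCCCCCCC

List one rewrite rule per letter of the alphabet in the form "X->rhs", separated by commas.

  step 0 ⇒ step 1: ADA ⇒ BC·CA·BC
    A ↦ BC
    D ↦ CA
    B ↦ D  (constrained at step 1)
    C ↦ CC  (constrained at step 1)

A->BC, B->D, C->CC, D->CA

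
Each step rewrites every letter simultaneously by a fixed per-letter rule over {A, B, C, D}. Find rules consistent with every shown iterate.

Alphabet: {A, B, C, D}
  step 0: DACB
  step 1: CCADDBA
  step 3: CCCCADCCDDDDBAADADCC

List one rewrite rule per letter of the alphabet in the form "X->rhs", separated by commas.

A->AD, B->BA, C->D, D->CC

  step 0 ⇒ step 1: DACB ⇒ CC·AD·D·BA
    A ↦ AD
    B ↦ BA
    C ↦ D
    D ↦ CC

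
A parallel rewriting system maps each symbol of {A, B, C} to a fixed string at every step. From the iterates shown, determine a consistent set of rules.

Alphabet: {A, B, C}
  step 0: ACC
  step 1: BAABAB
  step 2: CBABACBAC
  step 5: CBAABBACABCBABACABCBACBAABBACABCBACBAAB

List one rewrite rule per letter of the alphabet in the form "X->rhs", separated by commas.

A->BA, B->C, C->AB

  step 1 ⇒ step 2: BAABAB ⇒ C·BA·BA·C·BA·C
    A ↦ BA
    B ↦ C
  step 0 ⇒ step 1: ACC ⇒ BA·AB·AB
    C ↦ AB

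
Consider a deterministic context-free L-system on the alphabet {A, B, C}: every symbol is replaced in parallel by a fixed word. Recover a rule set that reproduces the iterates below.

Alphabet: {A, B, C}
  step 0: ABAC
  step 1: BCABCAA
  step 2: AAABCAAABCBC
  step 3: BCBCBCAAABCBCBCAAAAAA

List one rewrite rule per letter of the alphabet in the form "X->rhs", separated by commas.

  step 2 ⇒ step 3: AAABCAAABCBC ⇒ BC·BC·BC·A·AA·BC·BC·BC·A·AA·A·AA
    A ↦ BC
    B ↦ A
    C ↦ AA

A->BC, B->A, C->AA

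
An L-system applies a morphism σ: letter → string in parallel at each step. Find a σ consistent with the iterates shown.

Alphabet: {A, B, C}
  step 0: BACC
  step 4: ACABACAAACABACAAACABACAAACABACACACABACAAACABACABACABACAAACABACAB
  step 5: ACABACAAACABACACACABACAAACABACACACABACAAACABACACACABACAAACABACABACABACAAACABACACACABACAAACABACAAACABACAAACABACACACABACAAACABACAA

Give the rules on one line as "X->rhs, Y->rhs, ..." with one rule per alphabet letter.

  step 4 ⇒ step 5: ACABACAAACABACAAACABACAAACABACACACABACAAACABACABACABACAAACABACAB ⇒ AC·AB·AC·AA·AC·AB·AC·AC·AC·AB·AC·AA·AC·AB·AC·AC·AC·AB·AC·AA·AC·AB·AC·AC·AC·AB·AC·AA·AC·AB·AC·AB·AC·AB·AC·AA·AC·AB·AC·AC·AC·AB·AC·AA·AC·AB·AC·AA·AC·AB·AC·AA·AC·AB·AC·AC·AC·AB·AC·AA·AC·AB·AC·AA
    A ↦ AC
    B ↦ AA
    C ↦ AB

A->AC, B->AA, C->AB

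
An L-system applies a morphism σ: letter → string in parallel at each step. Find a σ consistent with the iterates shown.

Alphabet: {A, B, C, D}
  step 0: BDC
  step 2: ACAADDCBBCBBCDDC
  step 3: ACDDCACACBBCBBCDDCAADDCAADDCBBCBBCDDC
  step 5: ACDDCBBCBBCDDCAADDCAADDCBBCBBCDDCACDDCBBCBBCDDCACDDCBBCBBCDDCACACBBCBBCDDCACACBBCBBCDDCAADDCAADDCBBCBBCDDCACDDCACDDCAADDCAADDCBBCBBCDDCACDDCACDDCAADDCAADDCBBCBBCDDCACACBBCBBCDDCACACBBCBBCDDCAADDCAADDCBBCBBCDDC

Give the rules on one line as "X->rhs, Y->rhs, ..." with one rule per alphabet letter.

A->AC, B->A, C->DDC, D->BBC

  step 2 ⇒ step 3: ACAADDCBBCBBCDDC ⇒ AC·DDC·AC·AC·BBC·BBC·DDC·A·A·DDC·A·A·DDC·BBC·BBC·DDC
    A ↦ AC
    B ↦ A
    C ↦ DDC
    D ↦ BBC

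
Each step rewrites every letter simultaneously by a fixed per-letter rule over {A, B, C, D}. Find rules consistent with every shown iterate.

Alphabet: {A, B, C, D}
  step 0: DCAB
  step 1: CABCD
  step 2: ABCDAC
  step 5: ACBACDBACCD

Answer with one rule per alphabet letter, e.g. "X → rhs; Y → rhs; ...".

  step 1 ⇒ step 2: CABCD ⇒ A·B·CD·A·C
    A ↦ B
    B ↦ CD
    C ↦ A
    D ↦ C

A->B, B->CD, C->A, D->C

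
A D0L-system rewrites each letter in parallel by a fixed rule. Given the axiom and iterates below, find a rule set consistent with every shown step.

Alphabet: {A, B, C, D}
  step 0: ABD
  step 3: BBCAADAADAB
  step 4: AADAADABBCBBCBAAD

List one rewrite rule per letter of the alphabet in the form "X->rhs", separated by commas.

  step 3 ⇒ step 4: BBCAADAADAB ⇒ AAD·AAD·A·B·B·C·B·B·C·B·AAD
    A ↦ B
    B ↦ AAD
    C ↦ A
    D ↦ C

A->B, B->AAD, C->A, D->C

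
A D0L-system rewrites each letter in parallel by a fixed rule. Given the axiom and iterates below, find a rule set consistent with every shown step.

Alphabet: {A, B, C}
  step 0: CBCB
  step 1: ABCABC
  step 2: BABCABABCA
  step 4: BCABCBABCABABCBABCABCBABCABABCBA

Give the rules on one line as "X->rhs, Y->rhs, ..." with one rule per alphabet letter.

  step 1 ⇒ step 2: ABCABC ⇒ BA·BC·A·BA·BC·A
    A ↦ BA
    B ↦ BC
    C ↦ A

A->BA, B->BC, C->A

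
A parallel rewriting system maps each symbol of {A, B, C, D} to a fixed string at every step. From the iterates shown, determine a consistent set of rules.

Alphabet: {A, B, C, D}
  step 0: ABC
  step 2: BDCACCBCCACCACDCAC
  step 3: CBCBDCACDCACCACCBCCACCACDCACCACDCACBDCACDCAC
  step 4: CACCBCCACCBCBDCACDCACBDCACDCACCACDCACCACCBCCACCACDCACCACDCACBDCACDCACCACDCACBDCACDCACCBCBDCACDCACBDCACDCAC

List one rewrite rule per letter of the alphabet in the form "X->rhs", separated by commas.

  step 3 ⇒ step 4: CBCBDCACDCACCACCBCCACCACDCACCACDCACBDCACDCAC ⇒ CAC·CBC·CAC·CBC·BD·CAC·D·CAC·BD·CAC·D·CAC·CAC·D·CAC·CAC·CBC·CAC·CAC·D·CAC·CAC·D·CAC·BD·CAC·D·CAC·CAC·D·CAC·BD·CAC·D·CAC·CBC·BD·CAC·D·CAC·BD·CAC·D·CAC
    A ↦ D
    B ↦ CBC
    C ↦ CAC
    D ↦ BD

A->D, B->CBC, C->CAC, D->BD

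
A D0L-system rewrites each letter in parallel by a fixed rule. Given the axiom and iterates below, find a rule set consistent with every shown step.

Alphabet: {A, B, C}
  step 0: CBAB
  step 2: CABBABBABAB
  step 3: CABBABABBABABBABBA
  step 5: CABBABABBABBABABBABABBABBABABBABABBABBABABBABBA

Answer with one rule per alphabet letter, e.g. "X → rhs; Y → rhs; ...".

A->B, B->BA, C->CA

  step 2 ⇒ step 3: CABBABBABAB ⇒ CA·B·BA·BA·B·BA·BA·B·BA·B·BA
    A ↦ B
    B ↦ BA
    C ↦ CA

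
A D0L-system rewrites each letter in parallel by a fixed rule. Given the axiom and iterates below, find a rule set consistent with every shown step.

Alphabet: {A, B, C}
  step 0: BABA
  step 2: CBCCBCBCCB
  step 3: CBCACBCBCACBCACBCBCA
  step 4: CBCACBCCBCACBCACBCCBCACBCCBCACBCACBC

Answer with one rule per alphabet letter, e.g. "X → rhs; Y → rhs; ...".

  step 3 ⇒ step 4: CBCACBCBCACBCACBCBCA ⇒ CB·CA·CB·C·CB·CA·CB·CA·CB·C·CB·CA·CB·C·CB·CA·CB·CA·CB·C
    A ↦ C
    B ↦ CA
    C ↦ CB

A->C, B->CA, C->CB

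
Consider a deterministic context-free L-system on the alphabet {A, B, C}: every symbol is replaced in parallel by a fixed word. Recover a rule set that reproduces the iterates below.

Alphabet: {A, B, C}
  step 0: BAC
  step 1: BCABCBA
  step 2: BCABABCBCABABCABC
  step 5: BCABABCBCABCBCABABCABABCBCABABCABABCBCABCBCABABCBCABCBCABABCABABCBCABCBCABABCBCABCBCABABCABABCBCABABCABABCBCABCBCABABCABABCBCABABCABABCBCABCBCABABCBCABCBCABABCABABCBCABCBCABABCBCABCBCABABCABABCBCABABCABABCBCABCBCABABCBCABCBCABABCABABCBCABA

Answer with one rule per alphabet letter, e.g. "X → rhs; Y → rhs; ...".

A->BC, B->BCA, C->BA

  step 1 ⇒ step 2: BCABCBA ⇒ BCA·BA·BC·BCA·BA·BCA·BC
    A ↦ BC
    B ↦ BCA
    C ↦ BA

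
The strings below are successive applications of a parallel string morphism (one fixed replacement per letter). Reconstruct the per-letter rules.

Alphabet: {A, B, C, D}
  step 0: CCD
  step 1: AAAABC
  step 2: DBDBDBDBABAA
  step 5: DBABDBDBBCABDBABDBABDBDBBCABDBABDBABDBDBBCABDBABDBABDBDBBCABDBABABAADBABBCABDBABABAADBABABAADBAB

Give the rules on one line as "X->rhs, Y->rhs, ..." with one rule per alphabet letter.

A->DB, B->AB, C->AA, D->BC

  step 1 ⇒ step 2: AAAABC ⇒ DB·DB·DB·DB·AB·AA
    A ↦ DB
    B ↦ AB
    C ↦ AA
  step 0 ⇒ step 1: CCD ⇒ AA·AA·BC
    D ↦ BC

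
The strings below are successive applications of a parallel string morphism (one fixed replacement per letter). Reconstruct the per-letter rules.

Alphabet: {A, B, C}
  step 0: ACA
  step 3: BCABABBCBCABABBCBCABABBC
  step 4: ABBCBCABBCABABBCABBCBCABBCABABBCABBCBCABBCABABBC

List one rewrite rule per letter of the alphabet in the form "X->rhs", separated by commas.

  step 3 ⇒ step 4: BCABABBCBCABABBCBCABABBC ⇒ AB·BC·BC·AB·BC·AB·AB·BC·AB·BC·BC·AB·BC·AB·AB·BC·AB·BC·BC·AB·BC·AB·AB·BC
    A ↦ BC
    B ↦ AB
    C ↦ BC

A->BC, B->AB, C->BC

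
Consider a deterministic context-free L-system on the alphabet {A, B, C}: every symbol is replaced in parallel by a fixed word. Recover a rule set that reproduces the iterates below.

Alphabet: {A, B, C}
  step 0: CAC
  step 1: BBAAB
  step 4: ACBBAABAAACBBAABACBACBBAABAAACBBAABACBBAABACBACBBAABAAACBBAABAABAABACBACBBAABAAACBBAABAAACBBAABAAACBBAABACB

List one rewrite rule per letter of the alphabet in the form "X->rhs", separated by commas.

  step 0 ⇒ step 1: CAC ⇒ B·BAA·B
    A ↦ BAA
    C ↦ B
    B ↦ ACB  (constrained at step 1)

A->BAA, B->ACB, C->B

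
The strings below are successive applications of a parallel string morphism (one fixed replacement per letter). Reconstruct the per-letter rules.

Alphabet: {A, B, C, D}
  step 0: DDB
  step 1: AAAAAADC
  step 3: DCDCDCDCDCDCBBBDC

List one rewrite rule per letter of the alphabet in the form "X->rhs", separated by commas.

A->B, B->DC, C->B, D->AAA

  step 0 ⇒ step 1: DDB ⇒ AAA·AAA·DC
    B ↦ DC
    D ↦ AAA
    A ↦ B  (constrained at step 1)
    C ↦ B  (constrained at step 1)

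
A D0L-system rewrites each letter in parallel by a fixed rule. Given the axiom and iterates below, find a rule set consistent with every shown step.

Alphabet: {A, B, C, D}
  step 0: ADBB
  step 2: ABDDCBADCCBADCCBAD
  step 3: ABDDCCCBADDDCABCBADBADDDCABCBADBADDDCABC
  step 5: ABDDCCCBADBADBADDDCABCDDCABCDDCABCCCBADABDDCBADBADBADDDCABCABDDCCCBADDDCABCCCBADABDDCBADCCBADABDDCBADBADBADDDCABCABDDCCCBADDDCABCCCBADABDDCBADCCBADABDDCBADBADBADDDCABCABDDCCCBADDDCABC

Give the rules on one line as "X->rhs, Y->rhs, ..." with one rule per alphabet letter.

A->AB, B->DDC, C->BAD, D->C

  step 2 ⇒ step 3: ABDDCBADCCBADCCBAD ⇒ AB·DDC·C·C·BAD·DDC·AB·C·BAD·BAD·DDC·AB·C·BAD·BAD·DDC·AB·C
    A ↦ AB
    B ↦ DDC
    C ↦ BAD
    D ↦ C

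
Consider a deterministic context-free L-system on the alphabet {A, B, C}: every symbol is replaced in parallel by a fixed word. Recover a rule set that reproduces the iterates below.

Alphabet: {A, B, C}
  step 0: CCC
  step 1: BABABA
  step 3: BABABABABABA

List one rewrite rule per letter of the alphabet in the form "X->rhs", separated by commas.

  step 0 ⇒ step 1: CCC ⇒ BA·BA·BA
    C ↦ BA
    A ↦ C  (constrained at step 1)
    B ↦ C  (constrained at step 1)

A->C, B->C, C->BA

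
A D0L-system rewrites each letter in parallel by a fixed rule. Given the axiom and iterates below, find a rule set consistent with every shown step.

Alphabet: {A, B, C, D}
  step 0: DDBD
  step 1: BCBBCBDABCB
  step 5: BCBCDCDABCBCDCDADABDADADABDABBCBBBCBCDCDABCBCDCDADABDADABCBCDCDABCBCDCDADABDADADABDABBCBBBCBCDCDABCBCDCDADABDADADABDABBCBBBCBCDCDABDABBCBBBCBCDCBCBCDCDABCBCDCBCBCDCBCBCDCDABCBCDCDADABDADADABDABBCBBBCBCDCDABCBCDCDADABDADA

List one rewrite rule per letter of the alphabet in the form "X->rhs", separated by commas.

  step 0 ⇒ step 1: DDBD ⇒ BCB·BCB·DA·BCB
    B ↦ DA
    D ↦ BCB
    A ↦ CDC  (constrained at step 1)
    C ↦ B  (constrained at step 1)

A->CDC, B->DA, C->B, D->BCB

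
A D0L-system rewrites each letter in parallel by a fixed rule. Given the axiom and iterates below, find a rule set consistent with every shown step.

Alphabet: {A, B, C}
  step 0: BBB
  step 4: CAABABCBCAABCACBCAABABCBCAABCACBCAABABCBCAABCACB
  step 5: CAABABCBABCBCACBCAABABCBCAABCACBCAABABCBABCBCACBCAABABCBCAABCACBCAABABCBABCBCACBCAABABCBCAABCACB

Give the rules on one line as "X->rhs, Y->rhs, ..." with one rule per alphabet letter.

A->AB, B->CB, C->CA

  step 4 ⇒ step 5: CAABABCBCAABCACBCAABABCBCAABCACBCAABABCBCAABCACB ⇒ CA·AB·AB·CB·AB·CB·CA·CB·CA·AB·AB·CB·CA·AB·CA·CB·CA·AB·AB·CB·AB·CB·CA·CB·CA·AB·AB·CB·CA·AB·CA·CB·CA·AB·AB·CB·AB·CB·CA·CB·CA·AB·AB·CB·CA·AB·CA·CB
    A ↦ AB
    B ↦ CB
    C ↦ CA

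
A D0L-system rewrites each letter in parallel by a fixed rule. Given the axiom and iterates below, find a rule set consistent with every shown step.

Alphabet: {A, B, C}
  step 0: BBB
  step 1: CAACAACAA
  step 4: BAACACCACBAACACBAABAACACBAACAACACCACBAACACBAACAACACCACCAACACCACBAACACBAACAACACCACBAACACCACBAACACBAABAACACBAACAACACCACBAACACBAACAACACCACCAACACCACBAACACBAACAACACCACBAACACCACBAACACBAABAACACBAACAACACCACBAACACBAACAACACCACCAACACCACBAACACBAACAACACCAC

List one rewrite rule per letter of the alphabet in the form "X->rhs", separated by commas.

  step 0 ⇒ step 1: BBB ⇒ CAA·CAA·CAA
    B ↦ CAA
    A ↦ CAC  (constrained at step 1)
    C ↦ BAA  (constrained at step 1)

A->CAC, B->CAA, C->BAA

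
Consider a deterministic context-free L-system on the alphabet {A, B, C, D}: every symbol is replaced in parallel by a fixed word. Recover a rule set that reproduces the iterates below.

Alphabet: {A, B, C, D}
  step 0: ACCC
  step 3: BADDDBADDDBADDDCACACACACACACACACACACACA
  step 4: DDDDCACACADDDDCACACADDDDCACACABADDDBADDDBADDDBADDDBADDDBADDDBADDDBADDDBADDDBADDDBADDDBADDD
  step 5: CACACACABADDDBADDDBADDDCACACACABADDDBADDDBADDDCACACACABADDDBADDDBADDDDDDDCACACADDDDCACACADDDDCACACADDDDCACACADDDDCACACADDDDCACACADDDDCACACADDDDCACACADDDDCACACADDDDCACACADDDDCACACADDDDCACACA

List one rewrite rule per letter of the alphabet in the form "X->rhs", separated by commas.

A->DDD, B->D, C->BA, D->CA

  step 4 ⇒ step 5: DDDDCACACADDDDCACACADDDDCACACABADDDBADDDBADDDBADDDBADDDBADDDBADDDBADDDBADDDBADDDBADDDBADDD ⇒ CA·CA·CA·CA·BA·DDD·BA·DDD·BA·DDD·CA·CA·CA·CA·BA·DDD·BA·DDD·BA·DDD·CA·CA·CA·CA·BA·DDD·BA·DDD·BA·DDD·D·DDD·CA·CA·CA·D·DDD·CA·CA·CA·D·DDD·CA·CA·CA·D·DDD·CA·CA·CA·D·DDD·CA·CA·CA·D·DDD·CA·CA·CA·D·DDD·CA·CA·CA·D·DDD·CA·CA·CA·D·DDD·CA·CA·CA·D·DDD·CA·CA·CA·D·DDD·CA·CA·CA·D·DDD·CA·CA·CA
    A ↦ DDD
    B ↦ D
    C ↦ BA
    D ↦ CA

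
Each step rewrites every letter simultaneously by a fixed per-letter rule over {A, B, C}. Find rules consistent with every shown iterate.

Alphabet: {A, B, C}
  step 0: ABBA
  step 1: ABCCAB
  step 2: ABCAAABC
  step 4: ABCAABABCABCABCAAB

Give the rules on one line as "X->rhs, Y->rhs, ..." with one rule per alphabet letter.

A->AB, B->C, C->A

  step 1 ⇒ step 2: ABCCAB ⇒ AB·C·A·A·AB·C
    A ↦ AB
    B ↦ C
    C ↦ A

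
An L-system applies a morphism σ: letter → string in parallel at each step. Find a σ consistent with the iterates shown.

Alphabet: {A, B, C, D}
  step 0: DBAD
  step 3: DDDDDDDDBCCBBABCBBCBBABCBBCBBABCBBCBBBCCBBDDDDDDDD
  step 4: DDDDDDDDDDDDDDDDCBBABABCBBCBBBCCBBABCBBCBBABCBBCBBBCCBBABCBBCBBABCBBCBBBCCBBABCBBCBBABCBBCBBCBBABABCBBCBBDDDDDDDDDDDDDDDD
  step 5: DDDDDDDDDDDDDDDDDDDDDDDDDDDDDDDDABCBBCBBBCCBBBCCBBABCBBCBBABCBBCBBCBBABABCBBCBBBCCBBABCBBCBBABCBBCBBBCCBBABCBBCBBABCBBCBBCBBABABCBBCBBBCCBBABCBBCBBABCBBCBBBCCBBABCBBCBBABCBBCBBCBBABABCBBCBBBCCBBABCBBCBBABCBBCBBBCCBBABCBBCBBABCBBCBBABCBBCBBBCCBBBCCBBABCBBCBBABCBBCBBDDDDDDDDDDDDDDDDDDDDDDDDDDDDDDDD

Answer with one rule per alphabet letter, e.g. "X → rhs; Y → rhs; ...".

A->BC, B->CBB, C->AB, D->DD

  step 4 ⇒ step 5: DDDDDDDDDDDDDDDDCBBABABCBBCBBBCCBBABCBBCBBABCBBCBBBCCBBABCBBCBBABCBBCBBBCCBBABCBBCBBABCBBCBBCBBABABCBBCBBDDDDDDDDDDDDDDDD ⇒ DD·DD·DD·DD·DD·DD·DD·DD·DD·DD·DD·DD·DD·DD·DD·DD·AB·CBB·CBB·BC·CBB·BC·CBB·AB·CBB·CBB·AB·CBB·CBB·CBB·AB·AB·CBB·CBB·BC·CBB·AB·CBB·CBB·AB·CBB·CBB·BC·CBB·AB·CBB·CBB·AB·CBB·CBB·CBB·AB·AB·CBB·CBB·BC·CBB·AB·CBB·CBB·AB·CBB·CBB·BC·CBB·AB·CBB·CBB·AB·CBB·CBB·CBB·AB·AB·CBB·CBB·BC·CBB·AB·CBB·CBB·AB·CBB·CBB·BC·CBB·AB·CBB·CBB·AB·CBB·CBB·AB·CBB·CBB·BC·CBB·BC·CBB·AB·CBB·CBB·AB·CBB·CBB·DD·DD·DD·DD·DD·DD·DD·DD·DD·DD·DD·DD·DD·DD·DD·DD
    A ↦ BC
    B ↦ CBB
    C ↦ AB
    D ↦ DD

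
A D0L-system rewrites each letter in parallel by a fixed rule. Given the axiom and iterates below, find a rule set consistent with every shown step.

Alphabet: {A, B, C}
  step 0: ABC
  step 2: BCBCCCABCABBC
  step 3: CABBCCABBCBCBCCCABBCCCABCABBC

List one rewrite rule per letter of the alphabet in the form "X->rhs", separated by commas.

  step 2 ⇒ step 3: BCBCCCABCABBC ⇒ CAB·BC·CAB·BC·BC·BC·C·CAB·BC·C·CAB·CAB·BC
    A ↦ C
    B ↦ CAB
    C ↦ BC

A->C, B->CAB, C->BC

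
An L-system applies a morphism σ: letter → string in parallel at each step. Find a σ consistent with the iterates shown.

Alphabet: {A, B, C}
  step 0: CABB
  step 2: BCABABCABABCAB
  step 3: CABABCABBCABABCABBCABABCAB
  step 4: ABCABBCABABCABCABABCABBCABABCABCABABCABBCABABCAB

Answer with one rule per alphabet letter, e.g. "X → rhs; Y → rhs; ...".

A->B, B->CAB, C->A

  step 3 ⇒ step 4: CABABCABBCABABCABBCABABCAB ⇒ A·B·CAB·B·CAB·A·B·CAB·CAB·A·B·CAB·B·CAB·A·B·CAB·CAB·A·B·CAB·B·CAB·A·B·CAB
    A ↦ B
    B ↦ CAB
    C ↦ A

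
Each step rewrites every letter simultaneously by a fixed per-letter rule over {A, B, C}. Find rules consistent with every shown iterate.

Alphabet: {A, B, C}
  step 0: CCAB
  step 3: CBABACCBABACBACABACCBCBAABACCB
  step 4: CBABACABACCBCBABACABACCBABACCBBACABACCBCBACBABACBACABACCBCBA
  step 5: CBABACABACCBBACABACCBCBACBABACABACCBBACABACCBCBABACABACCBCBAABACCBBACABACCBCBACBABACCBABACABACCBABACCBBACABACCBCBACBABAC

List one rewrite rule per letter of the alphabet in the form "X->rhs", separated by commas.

A->BAC, B->A, C->CB

  step 4 ⇒ step 5: CBABACABACCBCBABACABACCBABACCBBACABACCBCBACBABACBACABACCBCBA ⇒ CB·A·BAC·A·BAC·CB·BAC·A·BAC·CB·CB·A·CB·A·BAC·A·BAC·CB·BAC·A·BAC·CB·CB·A·BAC·A·BAC·CB·CB·A·A·BAC·CB·BAC·A·BAC·CB·CB·A·CB·A·BAC·CB·A·BAC·A·BAC·CB·A·BAC·CB·BAC·A·BAC·CB·CB·A·CB·A·BAC
    A ↦ BAC
    B ↦ A
    C ↦ CB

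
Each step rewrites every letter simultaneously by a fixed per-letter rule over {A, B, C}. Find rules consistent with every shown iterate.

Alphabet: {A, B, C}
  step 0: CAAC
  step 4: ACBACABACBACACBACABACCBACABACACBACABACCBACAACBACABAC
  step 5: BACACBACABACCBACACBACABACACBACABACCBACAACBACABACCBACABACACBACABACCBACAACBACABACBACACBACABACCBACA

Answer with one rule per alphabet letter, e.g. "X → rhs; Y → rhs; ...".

  step 4 ⇒ step 5: ACBACABACBACACBACABACCBACABACACBACABACCBACAACBACABAC ⇒ BAC·A·C·BAC·A·BAC·C·BAC·A·C·BAC·A·BAC·A·C·BAC·A·BAC·C·BAC·A·A·C·BAC·A·BAC·C·BAC·A·BAC·A·C·BAC·A·BAC·C·BAC·A·A·C·BAC·A·BAC·BAC·A·C·BAC·A·BAC·C·BAC·A
    A ↦ BAC
    B ↦ C
    C ↦ A

A->BAC, B->C, C->A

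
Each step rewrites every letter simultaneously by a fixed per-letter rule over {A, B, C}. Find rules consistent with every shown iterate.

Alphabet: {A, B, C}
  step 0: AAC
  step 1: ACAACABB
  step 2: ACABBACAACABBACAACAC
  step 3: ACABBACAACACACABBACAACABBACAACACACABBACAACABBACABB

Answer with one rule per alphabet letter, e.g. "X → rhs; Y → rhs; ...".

  step 2 ⇒ step 3: ACABBACAACABBACAACAC ⇒ ACA·BB·ACA·AC·AC·ACA·BB·ACA·ACA·BB·ACA·AC·AC·ACA·BB·ACA·ACA·BB·ACA·BB
    A ↦ ACA
    B ↦ AC
    C ↦ BB

A->ACA, B->AC, C->BB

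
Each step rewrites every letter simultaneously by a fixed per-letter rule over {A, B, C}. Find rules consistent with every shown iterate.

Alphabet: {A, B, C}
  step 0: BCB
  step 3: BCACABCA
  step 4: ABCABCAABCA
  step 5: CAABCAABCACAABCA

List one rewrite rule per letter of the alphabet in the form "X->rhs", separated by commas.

A->CA, B->A, C->B

  step 4 ⇒ step 5: ABCABCAABCA ⇒ CA·A·B·CA·A·B·CA·CA·A·B·CA
    A ↦ CA
    B ↦ A
    C ↦ B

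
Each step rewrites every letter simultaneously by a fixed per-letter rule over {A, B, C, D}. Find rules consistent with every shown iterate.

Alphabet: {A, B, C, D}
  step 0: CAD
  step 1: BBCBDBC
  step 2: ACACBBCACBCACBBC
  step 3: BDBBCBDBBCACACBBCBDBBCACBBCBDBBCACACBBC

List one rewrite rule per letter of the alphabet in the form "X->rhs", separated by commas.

A->BD, B->AC, C->BBC, D->BC

  step 2 ⇒ step 3: ACACBBCACBCACBBC ⇒ BD·BBC·BD·BBC·AC·AC·BBC·BD·BBC·AC·BBC·BD·BBC·AC·AC·BBC
    A ↦ BD
    B ↦ AC
    C ↦ BBC
  step 0 ⇒ step 1: CAD ⇒ BBC·BD·BC
    D ↦ BC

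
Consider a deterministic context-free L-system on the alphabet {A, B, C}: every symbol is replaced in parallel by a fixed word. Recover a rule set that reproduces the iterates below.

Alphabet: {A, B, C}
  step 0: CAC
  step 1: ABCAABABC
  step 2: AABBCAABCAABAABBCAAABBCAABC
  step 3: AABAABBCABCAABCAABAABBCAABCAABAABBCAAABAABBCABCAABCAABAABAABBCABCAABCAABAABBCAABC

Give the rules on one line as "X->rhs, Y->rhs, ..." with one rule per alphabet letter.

  step 2 ⇒ step 3: AABBCAABCAABAABBCAAABBCAABC ⇒ AAB·AAB·BCA·BCA·ABC·AAB·AAB·BCA·ABC·AAB·AAB·BCA·AAB·AAB·BCA·BCA·ABC·AAB·AAB·AAB·BCA·BCA·ABC·AAB·AAB·BCA·ABC
    A ↦ AAB
    B ↦ BCA
    C ↦ ABC

A->AAB, B->BCA, C->ABC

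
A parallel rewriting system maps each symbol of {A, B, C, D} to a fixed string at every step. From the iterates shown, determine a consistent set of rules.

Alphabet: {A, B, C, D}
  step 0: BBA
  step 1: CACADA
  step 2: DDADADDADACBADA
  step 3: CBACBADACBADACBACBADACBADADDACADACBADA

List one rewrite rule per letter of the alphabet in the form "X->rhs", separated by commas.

A->DA, B->CA, C->DDA, D->CBA

  step 2 ⇒ step 3: DDADADDADACBADA ⇒ CBA·CBA·DA·CBA·DA·CBA·CBA·DA·CBA·DA·DDA·CA·DA·CBA·DA
    A ↦ DA
    B ↦ CA
    C ↦ DDA
    D ↦ CBA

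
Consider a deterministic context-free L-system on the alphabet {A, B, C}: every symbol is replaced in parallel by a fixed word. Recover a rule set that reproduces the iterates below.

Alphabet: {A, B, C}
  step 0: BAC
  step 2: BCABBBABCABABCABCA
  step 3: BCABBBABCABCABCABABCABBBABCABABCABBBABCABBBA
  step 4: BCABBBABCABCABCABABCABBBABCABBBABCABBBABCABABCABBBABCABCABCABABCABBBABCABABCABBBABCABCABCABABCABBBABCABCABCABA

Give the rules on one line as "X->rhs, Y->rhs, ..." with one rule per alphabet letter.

  step 3 ⇒ step 4: BCABBBABCABCABCABABCABBBABCABABCABBBABCABBBA ⇒ BCA·BB·BA·BCA·BCA·BCA·BA·BCA·BB·BA·BCA·BB·BA·BCA·BB·BA·BCA·BA·BCA·BB·BA·BCA·BCA·BCA·BA·BCA·BB·BA·BCA·BA·BCA·BB·BA·BCA·BCA·BCA·BA·BCA·BB·BA·BCA·BCA·BCA·BA
    A ↦ BA
    B ↦ BCA
    C ↦ BB

A->BA, B->BCA, C->BB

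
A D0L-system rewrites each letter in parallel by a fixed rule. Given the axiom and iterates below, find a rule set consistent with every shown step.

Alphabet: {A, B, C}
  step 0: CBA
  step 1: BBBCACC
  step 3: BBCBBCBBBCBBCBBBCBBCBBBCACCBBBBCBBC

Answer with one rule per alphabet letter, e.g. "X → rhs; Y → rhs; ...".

  step 0 ⇒ step 1: CBA ⇒ B·BBC·ACC
    A ↦ ACC
    B ↦ BBC
    C ↦ B

A->ACC, B->BBC, C->B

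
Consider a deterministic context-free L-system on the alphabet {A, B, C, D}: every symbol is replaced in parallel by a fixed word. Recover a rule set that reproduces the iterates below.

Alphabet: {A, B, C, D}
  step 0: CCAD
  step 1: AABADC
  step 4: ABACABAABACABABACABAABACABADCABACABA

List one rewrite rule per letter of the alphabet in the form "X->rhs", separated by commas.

  step 0 ⇒ step 1: CCAD ⇒ A·A·BA·DC
    A ↦ BA
    C ↦ A
    D ↦ DC
    B ↦ CA  (constrained at step 1)

A->BA, B->CA, C->A, D->DC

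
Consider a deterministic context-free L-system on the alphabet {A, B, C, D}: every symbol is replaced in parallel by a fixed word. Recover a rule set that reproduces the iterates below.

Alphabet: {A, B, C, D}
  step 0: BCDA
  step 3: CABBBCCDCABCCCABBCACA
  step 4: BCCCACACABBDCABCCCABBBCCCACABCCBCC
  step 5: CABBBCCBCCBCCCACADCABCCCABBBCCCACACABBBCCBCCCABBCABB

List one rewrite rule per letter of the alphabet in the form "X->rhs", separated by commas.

  step 4 ⇒ step 5: BCCCACACABBDCABCCCABBBCCCACABCCBCC ⇒ CA·B·B·B·CC·B·CC·B·CC·CA·CA·DCA·B·CC·CA·B·B·B·CC·CA·CA·CA·B·B·B·CC·B·CC·CA·B·B·CA·B·B
    A ↦ CC
    B ↦ CA
    C ↦ B
    D ↦ DCA

A->CC, B->CA, C->B, D->DCA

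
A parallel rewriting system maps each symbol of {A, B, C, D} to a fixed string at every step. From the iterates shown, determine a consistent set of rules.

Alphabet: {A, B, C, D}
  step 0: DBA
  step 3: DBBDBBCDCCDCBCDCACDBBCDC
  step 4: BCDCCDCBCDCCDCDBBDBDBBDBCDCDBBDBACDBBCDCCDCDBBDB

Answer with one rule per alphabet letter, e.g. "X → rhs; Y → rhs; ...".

  step 3 ⇒ step 4: DBBDBBCDCCDCBCDCACDBBCDC ⇒ B·CDC·CDC·B·CDC·CDC·DB·B·DB·DB·B·DB·CDC·DB·B·DB·AC·DB·B·CDC·CDC·DB·B·DB
    A ↦ AC
    B ↦ CDC
    C ↦ DB
    D ↦ B

A->AC, B->CDC, C->DB, D->B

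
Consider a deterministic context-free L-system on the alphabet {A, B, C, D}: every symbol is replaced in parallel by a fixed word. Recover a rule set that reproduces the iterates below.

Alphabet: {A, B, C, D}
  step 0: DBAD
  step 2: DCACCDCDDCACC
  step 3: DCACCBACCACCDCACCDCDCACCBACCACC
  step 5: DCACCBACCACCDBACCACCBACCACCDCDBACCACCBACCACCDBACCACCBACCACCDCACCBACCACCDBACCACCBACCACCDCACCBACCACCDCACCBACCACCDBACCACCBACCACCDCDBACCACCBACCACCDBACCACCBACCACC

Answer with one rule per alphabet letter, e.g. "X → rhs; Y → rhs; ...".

  step 2 ⇒ step 3: DCACCDCDDCACC ⇒ DC·ACC·B·ACC·ACC·DC·ACC·DC·DC·ACC·B·ACC·ACC
    A ↦ B
    C ↦ ACC
    D ↦ DC
    B ↦ D  (constrained at step 0)

A->B, B->D, C->ACC, D->DC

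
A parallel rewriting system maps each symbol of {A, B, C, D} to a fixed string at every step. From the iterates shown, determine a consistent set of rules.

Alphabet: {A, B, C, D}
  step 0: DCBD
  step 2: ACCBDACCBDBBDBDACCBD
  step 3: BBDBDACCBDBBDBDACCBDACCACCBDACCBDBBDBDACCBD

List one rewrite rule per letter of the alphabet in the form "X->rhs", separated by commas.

  step 2 ⇒ step 3: ACCBDACCBDBBDBDACCBD ⇒ B·BD·BD·ACC·BD·B·BD·BD·ACC·BD·ACC·ACC·BD·ACC·BD·B·BD·BD·ACC·BD
    A ↦ B
    B ↦ ACC
    C ↦ BD
    D ↦ BD

A->B, B->ACC, C->BD, D->BD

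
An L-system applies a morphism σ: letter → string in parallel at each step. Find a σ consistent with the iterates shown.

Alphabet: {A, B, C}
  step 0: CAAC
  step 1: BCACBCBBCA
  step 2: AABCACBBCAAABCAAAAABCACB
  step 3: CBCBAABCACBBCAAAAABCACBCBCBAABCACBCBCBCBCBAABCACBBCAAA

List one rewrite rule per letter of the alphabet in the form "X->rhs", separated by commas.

  step 2 ⇒ step 3: AABCACBBCAAABCAAAAABCACB ⇒ CB·CB·AA·BCA·CB·BCA·AA·AA·BCA·CB·CB·CB·AA·BCA·CB·CB·CB·CB·CB·AA·BCA·CB·BCA·AA
    A ↦ CB
    B ↦ AA
    C ↦ BCA

A->CB, B->AA, C->BCA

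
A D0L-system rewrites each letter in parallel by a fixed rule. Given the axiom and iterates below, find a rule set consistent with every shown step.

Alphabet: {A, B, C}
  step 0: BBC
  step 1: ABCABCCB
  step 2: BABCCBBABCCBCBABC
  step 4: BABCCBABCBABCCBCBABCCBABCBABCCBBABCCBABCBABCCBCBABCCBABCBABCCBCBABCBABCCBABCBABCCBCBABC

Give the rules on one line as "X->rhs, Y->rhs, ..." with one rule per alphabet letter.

A->B, B->ABC, C->CB

  step 1 ⇒ step 2: ABCABCCB ⇒ B·ABC·CB·B·ABC·CB·CB·ABC
    A ↦ B
    B ↦ ABC
    C ↦ CB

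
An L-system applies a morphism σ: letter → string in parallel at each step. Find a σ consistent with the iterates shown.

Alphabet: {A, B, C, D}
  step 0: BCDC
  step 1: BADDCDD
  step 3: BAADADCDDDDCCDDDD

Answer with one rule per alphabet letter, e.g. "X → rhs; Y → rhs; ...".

  step 0 ⇒ step 1: BCDC ⇒ BA·DD·C·DD
    B ↦ BA
    C ↦ DD
    D ↦ C
    A ↦ AD  (constrained at step 1)

A->AD, B->BA, C->DD, D->C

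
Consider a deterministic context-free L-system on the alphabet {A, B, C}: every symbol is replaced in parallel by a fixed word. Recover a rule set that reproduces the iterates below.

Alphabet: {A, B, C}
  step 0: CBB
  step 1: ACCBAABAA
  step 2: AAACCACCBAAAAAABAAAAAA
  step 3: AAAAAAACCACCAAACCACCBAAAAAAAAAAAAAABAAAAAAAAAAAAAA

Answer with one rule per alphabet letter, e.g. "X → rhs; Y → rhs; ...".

A->AA, B->BAA, C->ACC

  step 2 ⇒ step 3: AAACCACCBAAAAAABAAAAAA ⇒ AA·AA·AA·ACC·ACC·AA·ACC·ACC·BAA·AA·AA·AA·AA·AA·AA·BAA·AA·AA·AA·AA·AA·AA
    A ↦ AA
    B ↦ BAA
    C ↦ ACC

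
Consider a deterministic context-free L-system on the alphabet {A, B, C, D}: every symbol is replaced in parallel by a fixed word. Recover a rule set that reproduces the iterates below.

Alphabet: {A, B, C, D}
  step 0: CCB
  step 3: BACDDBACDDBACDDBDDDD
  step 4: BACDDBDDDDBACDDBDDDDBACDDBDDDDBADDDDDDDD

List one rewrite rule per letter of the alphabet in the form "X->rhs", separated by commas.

A->CDD, B->BA, C->B, D->DD

  step 3 ⇒ step 4: BACDDBACDDBACDDBDDDD ⇒ BA·CDD·B·DD·DD·BA·CDD·B·DD·DD·BA·CDD·B·DD·DD·BA·DD·DD·DD·DD
    A ↦ CDD
    B ↦ BA
    C ↦ B
    D ↦ DD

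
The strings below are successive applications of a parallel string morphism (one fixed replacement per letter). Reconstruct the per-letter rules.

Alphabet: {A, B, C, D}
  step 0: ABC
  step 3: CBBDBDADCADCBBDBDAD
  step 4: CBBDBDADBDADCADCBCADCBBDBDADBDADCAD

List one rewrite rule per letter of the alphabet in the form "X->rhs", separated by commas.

A->C, B->BD, C->CB, D->AD

  step 3 ⇒ step 4: CBBDBDADCADCBBDBDAD ⇒ CB·BD·BD·AD·BD·AD·C·AD·CB·C·AD·CB·BD·BD·AD·BD·AD·C·AD
    A ↦ C
    B ↦ BD
    C ↦ CB
    D ↦ AD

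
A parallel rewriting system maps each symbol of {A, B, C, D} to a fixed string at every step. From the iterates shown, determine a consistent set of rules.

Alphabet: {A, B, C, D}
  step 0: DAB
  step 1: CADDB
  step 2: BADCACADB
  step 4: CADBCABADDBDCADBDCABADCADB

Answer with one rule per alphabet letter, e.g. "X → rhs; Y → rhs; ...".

A->D, B->DB, C->BA, D->CA

  step 1 ⇒ step 2: CADDB ⇒ BA·D·CA·CA·DB
    A ↦ D
    B ↦ DB
    C ↦ BA
    D ↦ CA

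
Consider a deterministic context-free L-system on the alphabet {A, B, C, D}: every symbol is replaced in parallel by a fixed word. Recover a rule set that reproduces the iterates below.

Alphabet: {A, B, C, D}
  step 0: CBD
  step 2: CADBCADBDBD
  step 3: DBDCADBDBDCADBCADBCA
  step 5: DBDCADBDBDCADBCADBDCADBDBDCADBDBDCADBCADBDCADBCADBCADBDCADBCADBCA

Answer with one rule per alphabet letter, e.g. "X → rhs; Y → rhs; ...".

  step 2 ⇒ step 3: CADBCADBDBD ⇒ DB·D·CA·DB·DB·D·CA·DB·CA·DB·CA
    A ↦ D
    B ↦ DB
    C ↦ DB
    D ↦ CA

A->D, B->DB, C->DB, D->CA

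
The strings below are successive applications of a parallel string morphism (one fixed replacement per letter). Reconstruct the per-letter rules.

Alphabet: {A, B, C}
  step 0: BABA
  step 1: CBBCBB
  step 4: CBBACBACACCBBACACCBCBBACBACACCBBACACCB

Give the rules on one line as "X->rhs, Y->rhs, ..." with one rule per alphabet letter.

A->B, B->CB, C->AC

  step 0 ⇒ step 1: BABA ⇒ CB·B·CB·B
    A ↦ B
    B ↦ CB
    C ↦ AC  (constrained at step 1)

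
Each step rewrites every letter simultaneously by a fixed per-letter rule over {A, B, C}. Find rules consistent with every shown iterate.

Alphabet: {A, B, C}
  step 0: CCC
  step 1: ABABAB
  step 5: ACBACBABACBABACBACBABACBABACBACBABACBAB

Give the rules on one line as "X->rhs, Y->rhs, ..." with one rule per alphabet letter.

A->B, B->AC, C->AB

  step 0 ⇒ step 1: CCC ⇒ AB·AB·AB
    C ↦ AB
    A ↦ B  (constrained at step 1)
    B ↦ AC  (constrained at step 1)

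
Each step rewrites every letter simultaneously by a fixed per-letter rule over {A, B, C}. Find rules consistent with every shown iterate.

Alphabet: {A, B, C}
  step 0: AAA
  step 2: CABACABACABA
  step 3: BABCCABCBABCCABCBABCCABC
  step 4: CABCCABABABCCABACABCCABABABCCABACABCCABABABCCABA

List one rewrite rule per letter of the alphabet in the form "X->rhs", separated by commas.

  step 3 ⇒ step 4: BABCCABCBABCCABCBABCCABC ⇒ CA·BC·CA·BA·BA·BC·CA·BA·CA·BC·CA·BA·BA·BC·CA·BA·CA·BC·CA·BA·BA·BC·CA·BA
    A ↦ BC
    B ↦ CA
    C ↦ BA

A->BC, B->CA, C->BA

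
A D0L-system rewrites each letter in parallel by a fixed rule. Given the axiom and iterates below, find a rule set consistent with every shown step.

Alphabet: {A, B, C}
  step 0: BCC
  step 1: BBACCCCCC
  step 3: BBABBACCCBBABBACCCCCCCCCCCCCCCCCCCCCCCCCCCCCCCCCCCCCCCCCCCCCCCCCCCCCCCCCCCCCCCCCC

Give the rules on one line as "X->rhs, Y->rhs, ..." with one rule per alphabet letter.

  step 0 ⇒ step 1: BCC ⇒ BBA·CCC·CCC
    B ↦ BBA
    C ↦ CCC
    A ↦ CCC  (constrained at step 1)

A->CCC, B->BBA, C->CCC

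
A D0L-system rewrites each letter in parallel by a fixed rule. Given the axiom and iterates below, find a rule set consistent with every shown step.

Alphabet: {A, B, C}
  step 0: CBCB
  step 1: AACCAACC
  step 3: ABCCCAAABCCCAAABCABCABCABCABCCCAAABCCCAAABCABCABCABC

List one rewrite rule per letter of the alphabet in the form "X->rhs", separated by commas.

A->ABC, B->CC, C->AA

  step 0 ⇒ step 1: CBCB ⇒ AA·CC·AA·CC
    B ↦ CC
    C ↦ AA
    A ↦ ABC  (constrained at step 1)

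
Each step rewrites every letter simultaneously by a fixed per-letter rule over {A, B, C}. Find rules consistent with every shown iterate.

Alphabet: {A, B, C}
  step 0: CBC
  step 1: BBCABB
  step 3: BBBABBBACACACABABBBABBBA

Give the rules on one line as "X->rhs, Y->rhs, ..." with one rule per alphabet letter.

A->BA, B->CA, C->BB

  step 0 ⇒ step 1: CBC ⇒ BB·CA·BB
    B ↦ CA
    C ↦ BB
    A ↦ BA  (constrained at step 1)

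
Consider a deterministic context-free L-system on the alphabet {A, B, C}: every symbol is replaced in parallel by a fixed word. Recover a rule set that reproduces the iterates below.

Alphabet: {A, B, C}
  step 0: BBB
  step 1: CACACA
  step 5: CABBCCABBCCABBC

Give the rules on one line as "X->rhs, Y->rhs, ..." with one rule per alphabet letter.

A->C, B->CA, C->B

  step 0 ⇒ step 1: BBB ⇒ CA·CA·CA
    B ↦ CA
    A ↦ C  (constrained at step 1)
    C ↦ B  (constrained at step 1)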